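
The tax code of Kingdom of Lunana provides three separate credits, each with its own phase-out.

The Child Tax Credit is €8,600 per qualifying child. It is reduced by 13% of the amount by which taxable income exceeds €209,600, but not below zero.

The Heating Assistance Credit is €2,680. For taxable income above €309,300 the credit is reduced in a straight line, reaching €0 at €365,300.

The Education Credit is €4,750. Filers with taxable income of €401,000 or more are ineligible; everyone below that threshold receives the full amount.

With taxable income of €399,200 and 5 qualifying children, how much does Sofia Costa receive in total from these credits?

Child Tax Credit: base = 5 × €8,600 = €43,000. 13% of the €189,600 excess over €209,600 is €24,648; credit = €43,000 − €24,648 = €18,352.
Heating Assistance Credit: €399,200 is at or above €365,300, so the credit is €0.
Education Credit: €399,200 is below the €401,000 cutoff, so the full €4,750 applies.
Total: €18,352 + €0 + €4,750 = €23,102.

€23,102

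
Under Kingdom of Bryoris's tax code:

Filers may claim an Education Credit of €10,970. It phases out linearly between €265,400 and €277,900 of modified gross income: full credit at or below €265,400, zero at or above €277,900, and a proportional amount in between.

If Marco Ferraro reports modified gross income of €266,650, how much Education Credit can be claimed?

€9,873

Education Credit: €266,650 is €1,250 into a €12,500 phase-out range, leaving 11,250/12,500 of the credit: €10,970 × 11,250/12,500 = €9,873.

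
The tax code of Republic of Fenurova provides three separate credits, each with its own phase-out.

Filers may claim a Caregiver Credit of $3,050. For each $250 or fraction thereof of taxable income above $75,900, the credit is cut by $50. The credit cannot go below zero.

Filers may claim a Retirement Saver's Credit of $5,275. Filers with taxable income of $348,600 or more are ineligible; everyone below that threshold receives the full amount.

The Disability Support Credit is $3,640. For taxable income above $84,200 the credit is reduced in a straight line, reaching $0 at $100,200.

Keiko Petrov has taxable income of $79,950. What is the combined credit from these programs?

$11,115

Caregiver Credit: income exceeds $75,900 by $4,050, which is 17 full-or-partial $250 increments; reduction = 17 × $50 = $850, leaving $2,200.
Retirement Saver's Credit: $79,950 is below the $348,600 cutoff, so the full $5,275 applies.
Disability Support Credit: $79,950 is at or below the $84,200 threshold, so the full $3,640 applies.
Total: $2,200 + $5,275 + $3,640 = $11,115.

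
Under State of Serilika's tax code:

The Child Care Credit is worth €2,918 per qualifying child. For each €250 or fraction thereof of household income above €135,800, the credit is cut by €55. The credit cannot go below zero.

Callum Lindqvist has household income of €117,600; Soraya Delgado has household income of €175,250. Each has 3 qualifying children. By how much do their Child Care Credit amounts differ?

€8,690

Callum (€117,600): Child Care Credit: base = 3 × €2,918 = €8,754. €117,600 is at or below the €135,800 threshold, so the full €8,754 applies.
Soraya (€175,250): Child Care Credit: base = 3 × €2,918 = €8,754. income exceeds €135,800 by €39,450, which is 158 full-or-partial €250 increments; reduction = 158 × €55 = €8,690, leaving €64.
Difference: |€8,754 − €64| = €8,690.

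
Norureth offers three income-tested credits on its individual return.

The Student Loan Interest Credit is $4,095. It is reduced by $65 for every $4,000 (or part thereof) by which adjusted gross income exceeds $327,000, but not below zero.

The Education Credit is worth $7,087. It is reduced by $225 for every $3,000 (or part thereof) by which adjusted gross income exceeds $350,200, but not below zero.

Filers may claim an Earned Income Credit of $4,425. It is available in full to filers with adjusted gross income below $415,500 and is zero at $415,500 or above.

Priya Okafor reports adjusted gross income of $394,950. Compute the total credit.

$11,127

Student Loan Interest Credit: income exceeds $327,000 by $67,950, which is 17 full-or-partial $4,000 increments; reduction = 17 × $65 = $1,105, leaving $2,990.
Education Credit: income exceeds $350,200 by $44,750, which is 15 full-or-partial $3,000 increments; reduction = 15 × $225 = $3,375, leaving $3,712.
Earned Income Credit: $394,950 is below the $415,500 cutoff, so the full $4,425 applies.
Total: $2,990 + $3,712 + $4,425 = $11,127.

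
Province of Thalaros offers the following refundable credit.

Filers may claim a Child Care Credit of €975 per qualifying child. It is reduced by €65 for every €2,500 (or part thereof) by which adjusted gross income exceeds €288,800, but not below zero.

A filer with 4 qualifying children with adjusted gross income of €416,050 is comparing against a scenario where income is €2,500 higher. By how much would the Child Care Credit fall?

At €416,050 — base = 4 × €975 = €3,900. income exceeds €288,800 by €127,250, which is 51 full-or-partial €2,500 increments; reduction = 51 × €65 = €3,315, leaving €585.
At €418,550 — base = 4 × €975 = €3,900. income exceeds €288,800 by €129,750, which is 52 full-or-partial €2,500 increments; reduction = 52 × €65 = €3,380, leaving €520.
Lost: €585 − €520 = €65.

€65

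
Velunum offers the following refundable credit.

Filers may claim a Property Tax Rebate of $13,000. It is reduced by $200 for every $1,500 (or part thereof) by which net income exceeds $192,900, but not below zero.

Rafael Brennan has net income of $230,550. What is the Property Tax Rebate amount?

Property Tax Rebate: income exceeds $192,900 by $37,650, which is 26 full-or-partial $1,500 increments; reduction = 26 × $200 = $5,200, leaving $7,800.

$7,800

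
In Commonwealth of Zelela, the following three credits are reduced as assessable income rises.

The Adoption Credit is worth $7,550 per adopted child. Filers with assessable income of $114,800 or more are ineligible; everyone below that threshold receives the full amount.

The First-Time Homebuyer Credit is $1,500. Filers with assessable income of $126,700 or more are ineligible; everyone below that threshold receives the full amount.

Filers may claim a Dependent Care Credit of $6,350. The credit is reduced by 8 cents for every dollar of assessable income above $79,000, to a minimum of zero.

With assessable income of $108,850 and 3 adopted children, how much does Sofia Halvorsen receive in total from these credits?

Adoption Credit: base = 3 × $7,550 = $22,650. $108,850 is below the $114,800 cutoff, so the full $22,650 applies.
First-Time Homebuyer Credit: $108,850 is below the $126,700 cutoff, so the full $1,500 applies.
Dependent Care Credit: 8% of the $29,850 excess over $79,000 is $2,388; credit = $6,350 − $2,388 = $3,962.
Total: $22,650 + $1,500 + $3,962 = $28,112.

$28,112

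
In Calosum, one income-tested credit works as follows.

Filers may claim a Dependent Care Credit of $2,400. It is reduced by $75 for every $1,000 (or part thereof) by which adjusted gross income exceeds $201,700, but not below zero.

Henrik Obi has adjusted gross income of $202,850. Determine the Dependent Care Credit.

$2,250

Dependent Care Credit: income exceeds $201,700 by $1,150, which is 2 full-or-partial $1,000 increments; reduction = 2 × $75 = $150, leaving $2,250.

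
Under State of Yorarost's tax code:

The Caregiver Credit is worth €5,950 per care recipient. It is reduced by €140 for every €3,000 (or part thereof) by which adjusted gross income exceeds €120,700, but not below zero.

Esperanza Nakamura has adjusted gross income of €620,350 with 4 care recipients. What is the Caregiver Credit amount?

Caregiver Credit: base = 4 × €5,950 = €23,800. income exceeds €120,700 by €499,650, which is 167 full-or-partial €3,000 increments; reduction = 167 × €140 = €23,380, leaving €420.

€420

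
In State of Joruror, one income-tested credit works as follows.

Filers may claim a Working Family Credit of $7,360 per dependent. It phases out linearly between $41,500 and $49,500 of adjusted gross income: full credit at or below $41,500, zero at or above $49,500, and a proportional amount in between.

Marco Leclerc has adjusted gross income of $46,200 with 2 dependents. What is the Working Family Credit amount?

$6,072

Working Family Credit: base = 2 × $7,360 = $14,720. $46,200 is $4,700 into a $8,000 phase-out range, leaving 3,300/8,000 of the credit: $14,720 × 3,300/8,000 = $6,072.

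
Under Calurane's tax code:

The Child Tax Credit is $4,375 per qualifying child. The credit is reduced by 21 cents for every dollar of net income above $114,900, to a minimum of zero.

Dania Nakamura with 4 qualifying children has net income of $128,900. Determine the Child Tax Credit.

Child Tax Credit: base = 4 × $4,375 = $17,500. 21% of the $14,000 excess over $114,900 is $2,940; credit = $17,500 − $2,940 = $14,560.

$14,560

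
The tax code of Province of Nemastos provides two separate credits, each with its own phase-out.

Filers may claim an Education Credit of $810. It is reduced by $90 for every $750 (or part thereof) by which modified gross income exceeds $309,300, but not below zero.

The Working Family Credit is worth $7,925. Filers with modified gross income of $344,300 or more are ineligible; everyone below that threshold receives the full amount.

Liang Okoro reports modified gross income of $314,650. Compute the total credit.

Education Credit: income exceeds $309,300 by $5,350, which is 8 full-or-partial $750 increments; reduction = 8 × $90 = $720, leaving $90.
Working Family Credit: $314,650 is below the $344,300 cutoff, so the full $7,925 applies.
Total: $90 + $7,925 = $8,015.

$8,015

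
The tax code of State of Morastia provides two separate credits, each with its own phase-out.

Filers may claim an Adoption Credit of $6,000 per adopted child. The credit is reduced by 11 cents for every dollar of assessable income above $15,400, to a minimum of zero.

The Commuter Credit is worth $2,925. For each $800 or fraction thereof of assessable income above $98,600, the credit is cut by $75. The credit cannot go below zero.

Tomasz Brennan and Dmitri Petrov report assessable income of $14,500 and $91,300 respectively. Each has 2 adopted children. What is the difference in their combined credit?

Tomasz ($14,500): Adoption Credit: base = 2 × $6,000 = $12,000. $14,500 is at or below the $15,400 threshold, so the full $12,000 applies. Commuter Credit: $14,500 is at or below the $98,600 threshold, so the full $2,925 applies. total $12,000 + $2,925 = $14,925
Dmitri ($91,300): Adoption Credit: base = 2 × $6,000 = $12,000. 11% of the $75,900 excess over $15,400 is $8,349; credit = $12,000 − $8,349 = $3,651. Commuter Credit: $91,300 is at or below the $98,600 threshold, so the full $2,925 applies. total $3,651 + $2,925 = $6,576
Difference: |$14,925 − $6,576| = $8,349.

$8,349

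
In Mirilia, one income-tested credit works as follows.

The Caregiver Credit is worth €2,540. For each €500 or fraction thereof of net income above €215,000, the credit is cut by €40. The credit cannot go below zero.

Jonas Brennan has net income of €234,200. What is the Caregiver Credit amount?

Caregiver Credit: income exceeds €215,000 by €19,200, which is 39 full-or-partial €500 increments; reduction = 39 × €40 = €1,560, leaving €980.

€980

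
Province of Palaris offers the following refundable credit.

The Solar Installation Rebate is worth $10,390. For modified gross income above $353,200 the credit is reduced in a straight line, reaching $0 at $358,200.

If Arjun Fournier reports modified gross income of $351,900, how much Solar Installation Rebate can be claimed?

Solar Installation Rebate: $351,900 is at or below the $353,200 threshold, so the full $10,390 applies.

$10,390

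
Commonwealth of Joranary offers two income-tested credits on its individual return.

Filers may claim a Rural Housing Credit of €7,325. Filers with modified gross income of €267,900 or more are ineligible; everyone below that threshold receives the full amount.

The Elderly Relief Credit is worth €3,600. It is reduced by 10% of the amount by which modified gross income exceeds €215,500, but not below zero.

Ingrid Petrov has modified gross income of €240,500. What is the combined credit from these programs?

Rural Housing Credit: €240,500 is below the €267,900 cutoff, so the full €7,325 applies.
Elderly Relief Credit: 10% of the €25,000 excess over €215,500 is €2,500; credit = €3,600 − €2,500 = €1,100.
Total: €7,325 + €1,100 = €8,425.

€8,425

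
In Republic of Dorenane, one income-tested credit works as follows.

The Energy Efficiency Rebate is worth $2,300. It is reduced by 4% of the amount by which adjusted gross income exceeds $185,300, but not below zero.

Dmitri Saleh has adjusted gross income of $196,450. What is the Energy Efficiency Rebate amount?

$1,854

Energy Efficiency Rebate: 4% of the $11,150 excess over $185,300 is $446; credit = $2,300 − $446 = $1,854.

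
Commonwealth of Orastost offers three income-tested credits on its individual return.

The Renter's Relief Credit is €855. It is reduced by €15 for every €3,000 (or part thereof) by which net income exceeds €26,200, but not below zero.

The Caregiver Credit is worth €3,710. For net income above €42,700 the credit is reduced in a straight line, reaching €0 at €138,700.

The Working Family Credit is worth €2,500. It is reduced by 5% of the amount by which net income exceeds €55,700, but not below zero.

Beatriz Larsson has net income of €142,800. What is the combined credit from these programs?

€270

Renter's Relief Credit: income exceeds €26,200 by €116,600, which is 39 full-or-partial €3,000 increments; reduction = 39 × €15 = €585, leaving €270.
Caregiver Credit: €142,800 is at or above €138,700, so the credit is €0.
Working Family Credit: 5% of the €87,100 excess over €55,700 is €4,355 ≥ base, so the credit is €0.
Total: €270 + €0 + €0 = €270.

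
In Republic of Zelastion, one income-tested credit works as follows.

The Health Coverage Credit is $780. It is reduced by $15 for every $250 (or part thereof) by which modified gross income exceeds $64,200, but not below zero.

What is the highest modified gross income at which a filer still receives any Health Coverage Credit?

$76,950

After 51 increments the reduction is 51 × $15 = $765, leaving $15; one more increment wipes it out. Increment 51 ends at excess 51 × $250 = $12,750, so the highest qualifying income is $64,200 + $12,750 = $76,950.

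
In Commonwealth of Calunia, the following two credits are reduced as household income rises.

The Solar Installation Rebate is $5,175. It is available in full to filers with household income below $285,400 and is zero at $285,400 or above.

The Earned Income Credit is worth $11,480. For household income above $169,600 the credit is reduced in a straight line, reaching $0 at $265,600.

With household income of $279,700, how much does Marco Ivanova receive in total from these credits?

$5,175

Solar Installation Rebate: $279,700 is below the $285,400 cutoff, so the full $5,175 applies.
Earned Income Credit: $279,700 is at or above $265,600, so the credit is $0.
Total: $5,175 + $0 = $5,175.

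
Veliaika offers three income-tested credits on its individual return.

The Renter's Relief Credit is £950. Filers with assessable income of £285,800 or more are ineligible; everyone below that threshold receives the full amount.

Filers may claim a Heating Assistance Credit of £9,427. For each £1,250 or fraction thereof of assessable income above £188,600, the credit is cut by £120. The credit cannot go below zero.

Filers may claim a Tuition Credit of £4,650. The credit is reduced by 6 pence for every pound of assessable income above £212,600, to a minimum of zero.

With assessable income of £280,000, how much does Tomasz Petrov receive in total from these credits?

Renter's Relief Credit: £280,000 is below the £285,800 cutoff, so the full £950 applies.
Heating Assistance Credit: income exceeds £188,600 by £91,400, which is 74 full-or-partial £1,250 increments; reduction = 74 × £120 = £8,880, leaving £547.
Tuition Credit: 6% of the £67,400 excess over £212,600 is £4,044; credit = £4,650 − £4,044 = £606.
Total: £950 + £547 + £606 = £2,103.

£2,103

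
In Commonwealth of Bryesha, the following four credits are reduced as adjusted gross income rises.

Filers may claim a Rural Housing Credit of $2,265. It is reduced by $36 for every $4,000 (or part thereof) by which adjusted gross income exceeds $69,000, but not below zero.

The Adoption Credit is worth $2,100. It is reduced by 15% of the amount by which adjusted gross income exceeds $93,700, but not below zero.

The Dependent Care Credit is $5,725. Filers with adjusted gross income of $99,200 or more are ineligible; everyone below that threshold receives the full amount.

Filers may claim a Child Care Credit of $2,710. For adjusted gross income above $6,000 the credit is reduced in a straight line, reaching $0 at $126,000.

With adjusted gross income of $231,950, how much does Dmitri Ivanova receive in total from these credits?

Rural Housing Credit: income exceeds $69,000 by $162,950, which is 41 full-or-partial $4,000 increments; reduction = 41 × $36 = $1,476, leaving $789.
Adoption Credit: 15% of the $138,250 excess over $93,700 is $20,737.50 ≥ base, so the credit is $0.
Dependent Care Credit: $231,950 meets or exceeds the $99,200 cutoff, so the credit is $0.
Child Care Credit: $231,950 is at or above $126,000, so the credit is $0.
Total: $789 + $0 + $0 + $0 = $789.

$789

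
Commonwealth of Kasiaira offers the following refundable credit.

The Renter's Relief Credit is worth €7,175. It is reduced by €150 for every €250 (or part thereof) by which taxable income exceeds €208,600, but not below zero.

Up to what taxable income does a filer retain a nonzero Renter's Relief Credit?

€220,350

After 47 increments the reduction is 47 × €150 = €7,050, leaving €125; one more increment wipes it out. Increment 47 ends at excess 47 × €250 = €11,750, so the highest qualifying income is €208,600 + €11,750 = €220,350.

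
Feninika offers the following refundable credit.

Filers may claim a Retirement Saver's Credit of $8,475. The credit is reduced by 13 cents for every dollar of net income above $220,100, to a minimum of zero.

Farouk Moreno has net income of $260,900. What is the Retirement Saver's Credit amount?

Retirement Saver's Credit: 13% of the $40,800 excess over $220,100 is $5,304; credit = $8,475 − $5,304 = $3,171.

$3,171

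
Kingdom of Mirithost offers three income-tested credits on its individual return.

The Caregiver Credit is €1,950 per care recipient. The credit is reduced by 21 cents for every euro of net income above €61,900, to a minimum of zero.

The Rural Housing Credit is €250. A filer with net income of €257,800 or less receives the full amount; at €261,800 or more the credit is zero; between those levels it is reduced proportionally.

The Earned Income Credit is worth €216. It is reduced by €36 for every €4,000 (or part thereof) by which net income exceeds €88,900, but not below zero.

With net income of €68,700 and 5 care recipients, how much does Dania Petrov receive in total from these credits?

Caregiver Credit: base = 5 × €1,950 = €9,750. 21% of the €6,800 excess over €61,900 is €1,428; credit = €9,750 − €1,428 = €8,322.
Rural Housing Credit: €68,700 is at or below the €257,800 threshold, so the full €250 applies.
Earned Income Credit: €68,700 is at or below the €88,900 threshold, so the full €216 applies.
Total: €8,322 + €250 + €216 = €8,788.

€8,788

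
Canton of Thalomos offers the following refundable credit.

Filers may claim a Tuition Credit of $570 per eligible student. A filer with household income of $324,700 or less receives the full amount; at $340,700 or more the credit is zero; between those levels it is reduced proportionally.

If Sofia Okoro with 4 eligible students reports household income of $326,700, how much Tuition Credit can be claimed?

$1,995

Tuition Credit: base = 4 × $570 = $2,280. $326,700 is $2,000 into a $16,000 phase-out range, leaving 14,000/16,000 of the credit: $2,280 × 14,000/16,000 = $1,995.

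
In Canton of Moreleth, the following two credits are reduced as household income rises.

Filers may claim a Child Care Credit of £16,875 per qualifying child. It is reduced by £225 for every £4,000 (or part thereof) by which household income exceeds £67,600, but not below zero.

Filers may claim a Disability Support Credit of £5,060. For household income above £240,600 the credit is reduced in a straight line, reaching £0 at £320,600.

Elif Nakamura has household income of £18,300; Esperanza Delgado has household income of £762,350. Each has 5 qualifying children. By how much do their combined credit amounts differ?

£44,210

Elif (£18,300): Child Care Credit: base = 5 × £16,875 = £84,375. £18,300 is at or below the £67,600 threshold, so the full £84,375 applies. Disability Support Credit: £18,300 is at or below the £240,600 threshold, so the full £5,060 applies. total £84,375 + £5,060 = £89,435
Esperanza (£762,350): Child Care Credit: base = 5 × £16,875 = £84,375. income exceeds £67,600 by £694,750, which is 174 full-or-partial £4,000 increments; reduction = 174 × £225 = £39,150, leaving £45,225. Disability Support Credit: £762,350 is at or above £320,600, so the credit is £0. total £45,225 + £0 = £45,225
Difference: |£89,435 − £45,225| = £44,210.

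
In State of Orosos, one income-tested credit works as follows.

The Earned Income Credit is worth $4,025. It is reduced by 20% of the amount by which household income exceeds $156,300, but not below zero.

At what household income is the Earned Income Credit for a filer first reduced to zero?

The credit falls by 20% of each dollar above $156,300, so it reaches zero when the excess is $4,025 / 20% = $20,125: income = $156,300 + $20,125 = $176,425.

$176,425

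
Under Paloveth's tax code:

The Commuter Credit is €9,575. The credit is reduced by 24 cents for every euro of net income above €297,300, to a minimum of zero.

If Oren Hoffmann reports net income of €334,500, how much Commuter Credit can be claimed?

Commuter Credit: 24% of the €37,200 excess over €297,300 is €8,928; credit = €9,575 − €8,928 = €647.

€647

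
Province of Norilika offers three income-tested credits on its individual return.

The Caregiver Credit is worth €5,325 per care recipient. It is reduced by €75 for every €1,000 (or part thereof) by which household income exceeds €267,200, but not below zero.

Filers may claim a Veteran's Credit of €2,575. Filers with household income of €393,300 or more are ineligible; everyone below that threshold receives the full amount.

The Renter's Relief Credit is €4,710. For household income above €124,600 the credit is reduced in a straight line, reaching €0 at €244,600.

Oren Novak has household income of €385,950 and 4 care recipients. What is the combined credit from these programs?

€14,950

Caregiver Credit: base = 4 × €5,325 = €21,300. income exceeds €267,200 by €118,750, which is 119 full-or-partial €1,000 increments; reduction = 119 × €75 = €8,925, leaving €12,375.
Veteran's Credit: €385,950 is below the €393,300 cutoff, so the full €2,575 applies.
Renter's Relief Credit: €385,950 is at or above €244,600, so the credit is €0.
Total: €12,375 + €2,575 + €0 = €14,950.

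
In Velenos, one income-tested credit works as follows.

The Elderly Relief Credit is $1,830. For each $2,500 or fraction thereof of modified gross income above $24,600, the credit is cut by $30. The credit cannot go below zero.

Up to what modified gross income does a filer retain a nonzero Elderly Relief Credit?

$174,600

After 60 increments the reduction is 60 × $30 = $1,800, leaving $30; one more increment wipes it out. Increment 60 ends at excess 60 × $2,500 = $150,000, so the highest qualifying income is $24,600 + $150,000 = $174,600.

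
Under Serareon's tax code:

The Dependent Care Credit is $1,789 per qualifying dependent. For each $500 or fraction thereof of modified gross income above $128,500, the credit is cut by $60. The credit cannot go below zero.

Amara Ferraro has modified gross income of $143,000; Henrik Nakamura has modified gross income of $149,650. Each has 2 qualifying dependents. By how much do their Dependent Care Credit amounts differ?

$840

Amara ($143,000): Dependent Care Credit: base = 2 × $1,789 = $3,578. income exceeds $128,500 by $14,500, which is 29 full-or-partial $500 increments; reduction = 29 × $60 = $1,740, leaving $1,838.
Henrik ($149,650): Dependent Care Credit: base = 2 × $1,789 = $3,578. income exceeds $128,500 by $21,150, which is 43 full-or-partial $500 increments; reduction = 43 × $60 = $2,580, leaving $998.
Difference: |$1,838 − $998| = $840.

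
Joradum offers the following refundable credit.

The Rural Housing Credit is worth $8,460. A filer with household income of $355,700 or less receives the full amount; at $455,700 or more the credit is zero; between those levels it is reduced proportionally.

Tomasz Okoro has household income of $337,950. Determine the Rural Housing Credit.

$8,460

Rural Housing Credit: $337,950 is at or below the $355,700 threshold, so the full $8,460 applies.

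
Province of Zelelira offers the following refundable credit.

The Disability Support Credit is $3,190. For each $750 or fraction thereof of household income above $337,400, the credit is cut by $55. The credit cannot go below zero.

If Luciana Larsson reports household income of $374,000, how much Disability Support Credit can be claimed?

Disability Support Credit: income exceeds $337,400 by $36,600, which is 49 full-or-partial $750 increments; reduction = 49 × $55 = $2,695, leaving $495.

$495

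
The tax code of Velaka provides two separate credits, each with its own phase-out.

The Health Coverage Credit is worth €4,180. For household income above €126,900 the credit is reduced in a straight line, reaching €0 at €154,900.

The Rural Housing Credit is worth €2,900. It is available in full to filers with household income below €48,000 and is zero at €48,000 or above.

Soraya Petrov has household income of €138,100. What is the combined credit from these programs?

€2,508

Health Coverage Credit: €138,100 is €11,200 into a €28,000 phase-out range, leaving 16,800/28,000 of the credit: €4,180 × 16,800/28,000 = €2,508.
Rural Housing Credit: €138,100 meets or exceeds the €48,000 cutoff, so the credit is €0.
Total: €2,508 + €0 = €2,508.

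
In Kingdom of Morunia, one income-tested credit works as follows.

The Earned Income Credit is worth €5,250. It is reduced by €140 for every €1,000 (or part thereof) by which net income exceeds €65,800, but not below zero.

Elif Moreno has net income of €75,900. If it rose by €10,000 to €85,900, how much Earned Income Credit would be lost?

€1,400

At €75,900 — income exceeds €65,800 by €10,100, which is 11 full-or-partial €1,000 increments; reduction = 11 × €140 = €1,540, leaving €3,710.
At €85,900 — income exceeds €65,800 by €20,100, which is 21 full-or-partial €1,000 increments; reduction = 21 × €140 = €2,940, leaving €2,310.
Lost: €3,710 − €2,310 = €1,400.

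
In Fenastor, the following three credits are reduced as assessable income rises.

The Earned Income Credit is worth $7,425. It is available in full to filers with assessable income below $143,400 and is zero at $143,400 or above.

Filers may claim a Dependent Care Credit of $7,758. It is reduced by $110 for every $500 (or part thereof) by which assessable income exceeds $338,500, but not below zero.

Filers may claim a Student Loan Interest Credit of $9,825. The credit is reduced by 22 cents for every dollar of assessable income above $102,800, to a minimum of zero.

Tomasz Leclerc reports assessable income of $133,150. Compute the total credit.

Earned Income Credit: $133,150 is below the $143,400 cutoff, so the full $7,425 applies.
Dependent Care Credit: $133,150 is at or below the $338,500 threshold, so the full $7,758 applies.
Student Loan Interest Credit: 22% of the $30,350 excess over $102,800 is $6,677; credit = $9,825 − $6,677 = $3,148.
Total: $7,425 + $7,758 + $3,148 = $18,331.

$18,331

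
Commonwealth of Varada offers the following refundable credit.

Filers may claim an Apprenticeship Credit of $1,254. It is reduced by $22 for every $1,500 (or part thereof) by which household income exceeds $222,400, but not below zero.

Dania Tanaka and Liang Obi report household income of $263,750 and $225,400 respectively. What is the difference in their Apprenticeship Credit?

$572

Dania ($263,750): Apprenticeship Credit: income exceeds $222,400 by $41,350, which is 28 full-or-partial $1,500 increments; reduction = 28 × $22 = $616, leaving $638.
Liang ($225,400): Apprenticeship Credit: income exceeds $222,400 by $3,000, which is 2 full-or-partial $1,500 increments; reduction = 2 × $22 = $44, leaving $1,210.
Difference: |$638 − $1,210| = $572.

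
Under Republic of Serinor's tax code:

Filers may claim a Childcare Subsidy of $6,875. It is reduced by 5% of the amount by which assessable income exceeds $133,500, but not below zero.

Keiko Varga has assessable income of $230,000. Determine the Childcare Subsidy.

Childcare Subsidy: 5% of the $96,500 excess over $133,500 is $4,825; credit = $6,875 − $4,825 = $2,050.

$2,050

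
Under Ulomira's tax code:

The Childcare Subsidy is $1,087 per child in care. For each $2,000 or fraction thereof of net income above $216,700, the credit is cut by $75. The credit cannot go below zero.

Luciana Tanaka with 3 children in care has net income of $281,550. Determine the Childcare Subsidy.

$786

Childcare Subsidy: base = 3 × $1,087 = $3,261. income exceeds $216,700 by $64,850, which is 33 full-or-partial $2,000 increments; reduction = 33 × $75 = $2,475, leaving $786.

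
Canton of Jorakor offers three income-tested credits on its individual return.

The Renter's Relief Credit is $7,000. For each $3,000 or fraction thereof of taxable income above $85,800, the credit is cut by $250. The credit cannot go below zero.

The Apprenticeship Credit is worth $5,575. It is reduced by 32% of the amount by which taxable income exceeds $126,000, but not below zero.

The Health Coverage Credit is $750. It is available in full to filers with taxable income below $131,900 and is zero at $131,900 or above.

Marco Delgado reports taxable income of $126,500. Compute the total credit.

$9,665

Renter's Relief Credit: income exceeds $85,800 by $40,700, which is 14 full-or-partial $3,000 increments; reduction = 14 × $250 = $3,500, leaving $3,500.
Apprenticeship Credit: 32% of the $500 excess over $126,000 is $160; credit = $5,575 − $160 = $5,415.
Health Coverage Credit: $126,500 is below the $131,900 cutoff, so the full $750 applies.
Total: $3,500 + $5,415 + $750 = $9,665.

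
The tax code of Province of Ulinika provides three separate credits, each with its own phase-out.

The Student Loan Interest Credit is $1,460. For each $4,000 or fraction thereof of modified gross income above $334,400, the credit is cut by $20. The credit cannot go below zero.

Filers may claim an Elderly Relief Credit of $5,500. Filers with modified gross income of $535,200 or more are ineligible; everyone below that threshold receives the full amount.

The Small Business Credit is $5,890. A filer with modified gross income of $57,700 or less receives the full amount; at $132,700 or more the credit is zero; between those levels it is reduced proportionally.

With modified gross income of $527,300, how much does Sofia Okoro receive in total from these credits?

$5,980

Student Loan Interest Credit: income exceeds $334,400 by $192,900, which is 49 full-or-partial $4,000 increments; reduction = 49 × $20 = $980, leaving $480.
Elderly Relief Credit: $527,300 is below the $535,200 cutoff, so the full $5,500 applies.
Small Business Credit: $527,300 is at or above $132,700, so the credit is $0.
Total: $480 + $5,500 + $0 = $5,980.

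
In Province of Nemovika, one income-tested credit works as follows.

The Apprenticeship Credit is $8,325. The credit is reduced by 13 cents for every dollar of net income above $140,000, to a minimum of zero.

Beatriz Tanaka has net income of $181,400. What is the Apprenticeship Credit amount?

Apprenticeship Credit: 13% of the $41,400 excess over $140,000 is $5,382; credit = $8,325 − $5,382 = $2,943.

$2,943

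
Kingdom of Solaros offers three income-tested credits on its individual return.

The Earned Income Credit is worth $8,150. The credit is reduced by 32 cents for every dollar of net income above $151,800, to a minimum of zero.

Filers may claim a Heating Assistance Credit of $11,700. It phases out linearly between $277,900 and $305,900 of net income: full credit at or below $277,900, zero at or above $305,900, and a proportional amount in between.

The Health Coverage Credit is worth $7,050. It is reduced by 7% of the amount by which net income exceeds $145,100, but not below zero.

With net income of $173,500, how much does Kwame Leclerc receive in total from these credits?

$17,968

Earned Income Credit: 32% of the $21,700 excess over $151,800 is $6,944; credit = $8,150 − $6,944 = $1,206.
Heating Assistance Credit: $173,500 is at or below the $277,900 threshold, so the full $11,700 applies.
Health Coverage Credit: 7% of the $28,400 excess over $145,100 is $1,988; credit = $7,050 − $1,988 = $5,062.
Total: $1,206 + $11,700 + $5,062 = $17,968.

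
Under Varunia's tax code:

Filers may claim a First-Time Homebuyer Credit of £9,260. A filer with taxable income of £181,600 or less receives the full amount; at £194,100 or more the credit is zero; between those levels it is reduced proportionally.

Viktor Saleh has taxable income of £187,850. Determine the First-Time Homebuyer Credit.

£4,630

First-Time Homebuyer Credit: £187,850 is £6,250 into a £12,500 phase-out range, leaving 6,250/12,500 of the credit: £9,260 × 6,250/12,500 = £4,630.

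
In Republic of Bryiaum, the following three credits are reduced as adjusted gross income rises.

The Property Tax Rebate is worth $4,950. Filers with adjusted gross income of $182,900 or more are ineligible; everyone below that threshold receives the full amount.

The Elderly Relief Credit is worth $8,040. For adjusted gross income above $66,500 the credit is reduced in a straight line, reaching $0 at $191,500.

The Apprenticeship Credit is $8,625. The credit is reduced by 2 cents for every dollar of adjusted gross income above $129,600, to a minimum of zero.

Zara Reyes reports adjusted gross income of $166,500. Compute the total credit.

$14,445

Property Tax Rebate: $166,500 is below the $182,900 cutoff, so the full $4,950 applies.
Elderly Relief Credit: $166,500 is $100,000 into a $125,000 phase-out range, leaving 25,000/125,000 of the credit: $8,040 × 25,000/125,000 = $1,608.
Apprenticeship Credit: 2% of the $36,900 excess over $129,600 is $738; credit = $8,625 − $738 = $7,887.
Total: $4,950 + $1,608 + $7,887 = $14,445.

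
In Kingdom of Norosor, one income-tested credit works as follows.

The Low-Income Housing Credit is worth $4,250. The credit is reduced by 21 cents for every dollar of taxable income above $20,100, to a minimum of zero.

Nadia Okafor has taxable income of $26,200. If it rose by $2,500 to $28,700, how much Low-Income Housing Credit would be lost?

At $26,200 — 21% of the $6,100 excess over $20,100 is $1,281; credit = $4,250 − $1,281 = $2,969.
At $28,700 — 21% of the $8,600 excess over $20,100 is $1,806; credit = $4,250 − $1,806 = $2,444.
Lost: $2,969 − $2,444 = $525.

$525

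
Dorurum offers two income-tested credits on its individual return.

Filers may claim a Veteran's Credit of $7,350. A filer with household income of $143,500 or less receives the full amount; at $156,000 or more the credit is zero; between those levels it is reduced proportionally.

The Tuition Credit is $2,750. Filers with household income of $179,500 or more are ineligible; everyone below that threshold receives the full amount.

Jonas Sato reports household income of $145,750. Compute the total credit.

$8,777

Veteran's Credit: $145,750 is $2,250 into a $12,500 phase-out range, leaving 10,250/12,500 of the credit: $7,350 × 10,250/12,500 = $6,027.
Tuition Credit: $145,750 is below the $179,500 cutoff, so the full $2,750 applies.
Total: $6,027 + $2,750 = $8,777.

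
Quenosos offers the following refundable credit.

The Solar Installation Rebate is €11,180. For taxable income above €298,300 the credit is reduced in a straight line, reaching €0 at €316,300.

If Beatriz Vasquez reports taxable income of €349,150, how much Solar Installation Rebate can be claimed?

Solar Installation Rebate: €349,150 is at or above €316,300, so the credit is €0.

€0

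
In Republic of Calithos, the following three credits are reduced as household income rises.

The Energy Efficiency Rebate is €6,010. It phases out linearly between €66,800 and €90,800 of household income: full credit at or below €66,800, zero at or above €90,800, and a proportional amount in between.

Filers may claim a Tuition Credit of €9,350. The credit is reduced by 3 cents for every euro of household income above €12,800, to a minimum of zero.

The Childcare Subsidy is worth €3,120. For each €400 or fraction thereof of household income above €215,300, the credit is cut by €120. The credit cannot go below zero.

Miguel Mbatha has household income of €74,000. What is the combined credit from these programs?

€14,841

Energy Efficiency Rebate: €74,000 is €7,200 into a €24,000 phase-out range, leaving 16,800/24,000 of the credit: €6,010 × 16,800/24,000 = €4,207.
Tuition Credit: 3% of the €61,200 excess over €12,800 is €1,836; credit = €9,350 − €1,836 = €7,514.
Childcare Subsidy: €74,000 is at or below the €215,300 threshold, so the full €3,120 applies.
Total: €4,207 + €7,514 + €3,120 = €14,841.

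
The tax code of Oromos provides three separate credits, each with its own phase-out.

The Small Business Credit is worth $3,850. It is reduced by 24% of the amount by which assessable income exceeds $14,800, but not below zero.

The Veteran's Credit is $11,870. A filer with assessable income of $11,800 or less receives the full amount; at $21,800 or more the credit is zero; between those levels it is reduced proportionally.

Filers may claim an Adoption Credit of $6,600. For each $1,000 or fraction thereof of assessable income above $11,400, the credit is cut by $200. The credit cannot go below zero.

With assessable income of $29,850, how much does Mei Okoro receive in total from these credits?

Small Business Credit: 24% of the $15,050 excess over $14,800 is $3,612; credit = $3,850 − $3,612 = $238.
Veteran's Credit: $29,850 is at or above $21,800, so the credit is $0.
Adoption Credit: income exceeds $11,400 by $18,450, which is 19 full-or-partial $1,000 increments; reduction = 19 × $200 = $3,800, leaving $2,800.
Total: $238 + $0 + $2,800 = $3,038.

$3,038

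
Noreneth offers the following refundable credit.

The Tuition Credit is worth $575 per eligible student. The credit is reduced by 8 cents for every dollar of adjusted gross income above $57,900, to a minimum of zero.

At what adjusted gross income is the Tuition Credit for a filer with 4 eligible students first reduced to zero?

Full credit = 4 × $575 = $2,300.
The credit falls by 8% of each dollar above $57,900, so it reaches zero when the excess is $2,300 / 8% = $28,750: income = $57,900 + $28,750 = $86,650.

$86,650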